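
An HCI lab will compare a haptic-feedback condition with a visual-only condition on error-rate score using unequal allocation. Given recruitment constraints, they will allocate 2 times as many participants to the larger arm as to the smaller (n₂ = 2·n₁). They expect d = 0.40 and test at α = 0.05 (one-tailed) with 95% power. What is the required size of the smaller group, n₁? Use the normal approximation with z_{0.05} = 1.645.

With allocation ratio k = n₂/n₁ = 2, Var(x̄₁−x̄₂) = σ²(1/n₁ + 1/(k·n₁)) = σ²·(k+1)/(k·n₁).
So n₁ = (1 + 1/k)·((z_{α} + z_β)/d)² = 1.500 × (3.290/0.40)².
n₁ = 1.500 × 67.65 = 101.5.
Round up: n₁ = 102, giving n₂ = 2 × 102 = 204.

n₁ = 102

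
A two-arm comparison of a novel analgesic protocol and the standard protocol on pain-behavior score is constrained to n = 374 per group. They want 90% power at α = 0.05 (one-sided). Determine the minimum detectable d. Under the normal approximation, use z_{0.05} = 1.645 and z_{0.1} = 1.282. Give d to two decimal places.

For two independent groups of n = 374 each: d_min = (z_{α} + z_β)·√(2/n).
z-sum = 1.645 + 1.282 = 2.927.
d_min = 2.927 × √(2/374) = 2.927 × 0.0731 = 0.214.

d_min ≈ 0.21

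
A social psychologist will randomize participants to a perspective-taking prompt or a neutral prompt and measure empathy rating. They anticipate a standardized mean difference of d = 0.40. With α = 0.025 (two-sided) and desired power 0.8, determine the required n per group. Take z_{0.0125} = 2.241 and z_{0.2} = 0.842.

n = 119 per group

For two independent groups with equal n: n = 2·((z_{α/2} + z_β) / d)².
z_{α/2} + z_β = 2.241 + 0.842 = 3.083.
n = 2 × (3.083 / 0.40)² = 2 × 7.708² = 2 × 59.41 = 118.8.
Round up to the next whole participant.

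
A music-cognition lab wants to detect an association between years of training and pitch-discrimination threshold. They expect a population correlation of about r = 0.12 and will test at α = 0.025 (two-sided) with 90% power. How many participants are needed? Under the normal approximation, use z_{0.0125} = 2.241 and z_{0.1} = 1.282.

Fisher's z: C = ½·ln((1+r)/(1−r)) = ½·ln(1.2727) = 0.1206.
n = ((z_{α/2} + z_β)/C)² + 3.
(2.241 + 1.282) / 0.1206 = 3.523 / 0.1206 = 29.212.
n = 29.212² + 3 = 853.36 + 3 = 856.4.
Round up.

n = 857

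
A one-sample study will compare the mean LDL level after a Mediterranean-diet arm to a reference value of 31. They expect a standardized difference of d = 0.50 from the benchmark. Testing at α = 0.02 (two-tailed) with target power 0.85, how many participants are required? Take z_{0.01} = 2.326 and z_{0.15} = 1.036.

n = 46

For a one-sample test: n = ((z_{α/2} + z_β) / d)².
z_{α/2} + z_β = 2.326 + 1.036 = 3.362.
n = (3.362 / 0.50)² = 6.724² = 45.21.
Round up.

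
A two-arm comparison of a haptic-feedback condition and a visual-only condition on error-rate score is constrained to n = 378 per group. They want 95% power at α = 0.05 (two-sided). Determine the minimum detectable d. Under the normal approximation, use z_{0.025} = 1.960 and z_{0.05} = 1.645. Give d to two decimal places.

d_min ≈ 0.26

For two independent groups of n = 378 each: d_min = (z_{α/2} + z_β)·√(2/n).
z-sum = 1.960 + 1.645 = 3.605.
d_min = 3.605 × √(2/378) = 3.605 × 0.0727 = 0.262.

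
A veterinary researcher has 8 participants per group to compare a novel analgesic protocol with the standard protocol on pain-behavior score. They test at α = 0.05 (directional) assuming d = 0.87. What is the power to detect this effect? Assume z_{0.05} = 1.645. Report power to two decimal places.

For two equal groups, power = Φ(d·√(n/2) − z_{α}).
d·√(n/2) = 0.87 × √(8/2) = 0.87 × 2.000 = 1.740.
z_β = 1.740 − 1.645 = 0.095.
Power = Φ(0.095) = 0.538.

power ≈ 0.54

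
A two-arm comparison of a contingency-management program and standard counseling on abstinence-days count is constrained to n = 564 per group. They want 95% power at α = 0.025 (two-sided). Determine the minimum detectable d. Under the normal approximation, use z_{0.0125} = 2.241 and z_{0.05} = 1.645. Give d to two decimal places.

d_min ≈ 0.23

For two independent groups of n = 564 each: d_min = (z_{α/2} + z_β)·√(2/n).
z-sum = 2.241 + 1.645 = 3.886.
d_min = 3.886 × √(2/564) = 3.886 × 0.0595 = 0.231.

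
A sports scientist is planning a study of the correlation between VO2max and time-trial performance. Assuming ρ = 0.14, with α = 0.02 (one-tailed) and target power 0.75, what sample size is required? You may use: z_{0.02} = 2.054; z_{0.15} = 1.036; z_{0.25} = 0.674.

n = 378

Fisher's z: C = ½·ln((1+r)/(1−r)) = ½·ln(1.3256) = 0.1409.
n = ((z_{α} + z_β)/C)² + 3.
(2.054 + 0.674) / 0.1409 = 2.728 / 0.1409 = 19.361.
n = 19.361² + 3 = 374.86 + 3 = 377.9.
Round up.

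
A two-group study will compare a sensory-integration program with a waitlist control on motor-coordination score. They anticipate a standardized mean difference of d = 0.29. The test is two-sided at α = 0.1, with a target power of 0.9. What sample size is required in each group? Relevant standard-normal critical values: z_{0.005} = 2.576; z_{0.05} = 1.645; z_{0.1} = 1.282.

For two independent groups with equal n: n = 2·((z_{α/2} + z_β) / d)².
z_{α/2} + z_β = 1.645 + 1.282 = 2.927.
n = 2 × (2.927 / 0.29)² = 2 × 10.093² = 2 × 101.87 = 203.7.
Round up to the next whole participant.

n = 204 per group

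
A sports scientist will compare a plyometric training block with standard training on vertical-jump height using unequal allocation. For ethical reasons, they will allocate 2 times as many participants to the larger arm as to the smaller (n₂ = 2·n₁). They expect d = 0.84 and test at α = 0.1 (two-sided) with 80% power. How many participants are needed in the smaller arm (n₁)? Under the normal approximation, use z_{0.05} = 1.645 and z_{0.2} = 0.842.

With allocation ratio k = n₂/n₁ = 2, Var(x̄₁−x̄₂) = σ²(1/n₁ + 1/(k·n₁)) = σ²·(k+1)/(k·n₁).
So n₁ = (1 + 1/k)·((z_{α/2} + z_β)/d)² = 1.500 × (2.487/0.84)².
n₁ = 1.500 × 8.77 = 13.1.
Round up: n₁ = 14, giving n₂ = 2 × 14 = 28.

n₁ = 14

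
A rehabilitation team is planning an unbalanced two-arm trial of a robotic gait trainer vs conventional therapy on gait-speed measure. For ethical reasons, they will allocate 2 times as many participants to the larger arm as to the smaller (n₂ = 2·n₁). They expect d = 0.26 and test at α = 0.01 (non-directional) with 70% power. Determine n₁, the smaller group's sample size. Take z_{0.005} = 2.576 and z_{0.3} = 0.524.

n₁ = 214

With allocation ratio k = n₂/n₁ = 2, Var(x̄₁−x̄₂) = σ²(1/n₁ + 1/(k·n₁)) = σ²·(k+1)/(k·n₁).
So n₁ = (1 + 1/k)·((z_{α/2} + z_β)/d)² = 1.500 × (3.100/0.26)².
n₁ = 1.500 × 142.16 = 213.2.
Round up: n₁ = 214, giving n₂ = 2 × 214 = 428.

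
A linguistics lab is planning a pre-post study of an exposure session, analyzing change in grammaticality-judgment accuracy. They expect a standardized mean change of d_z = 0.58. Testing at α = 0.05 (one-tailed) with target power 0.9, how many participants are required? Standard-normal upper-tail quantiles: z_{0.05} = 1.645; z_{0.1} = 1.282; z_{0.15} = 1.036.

For a paired (one-sample on differences) test: n = ((z_{α} + z_β) / d)².
z_{α} + z_β = 1.645 + 1.282 = 2.927.
n = (2.927 / 0.58)² = 5.047² = 25.47.
Round up.

n = 26 pairs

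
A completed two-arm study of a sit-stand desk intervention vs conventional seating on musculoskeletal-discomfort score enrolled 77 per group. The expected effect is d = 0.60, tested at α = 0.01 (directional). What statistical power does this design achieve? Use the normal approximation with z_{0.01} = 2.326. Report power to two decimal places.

power ≈ 0.92

For two equal groups, power = Φ(d·√(n/2) − z_{α}).
d·√(n/2) = 0.60 × √(77/2) = 0.60 × 6.205 = 3.723.
z_β = 3.723 − 2.326 = 1.397.
Power = Φ(1.397) = 0.919.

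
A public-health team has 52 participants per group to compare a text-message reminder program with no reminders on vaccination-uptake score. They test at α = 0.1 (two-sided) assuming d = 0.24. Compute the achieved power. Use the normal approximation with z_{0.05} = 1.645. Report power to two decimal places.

For two equal groups, power = Φ(d·√(n/2) − z_{α/2}).
d·√(n/2) = 0.24 × √(52/2) = 0.24 × 5.099 = 1.224.
z_β = 1.224 − 1.645 = -0.421.
Power = Φ(-0.421) = 0.337.

power ≈ 0.34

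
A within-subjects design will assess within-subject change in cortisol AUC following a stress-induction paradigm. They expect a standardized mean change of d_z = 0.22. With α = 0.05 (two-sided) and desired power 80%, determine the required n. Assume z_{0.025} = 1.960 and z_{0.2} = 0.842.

For a paired (one-sample on differences) test: n = ((z_{α/2} + z_β) / d)².
z_{α/2} + z_β = 1.960 + 0.842 = 2.802.
n = (2.802 / 0.22)² = 12.736² = 162.21.
Round up.

n = 163 pairs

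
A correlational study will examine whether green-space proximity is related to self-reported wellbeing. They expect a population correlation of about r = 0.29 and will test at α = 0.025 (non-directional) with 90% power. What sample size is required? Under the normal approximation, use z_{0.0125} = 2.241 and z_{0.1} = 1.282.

n = 143

Fisher's z: C = ½·ln((1+r)/(1−r)) = ½·ln(1.8169) = 0.2986.
n = ((z_{α/2} + z_β)/C)² + 3.
(2.241 + 1.282) / 0.2986 = 3.523 / 0.2986 = 11.798.
n = 11.798² + 3 = 139.20 + 3 = 142.2.
Round up.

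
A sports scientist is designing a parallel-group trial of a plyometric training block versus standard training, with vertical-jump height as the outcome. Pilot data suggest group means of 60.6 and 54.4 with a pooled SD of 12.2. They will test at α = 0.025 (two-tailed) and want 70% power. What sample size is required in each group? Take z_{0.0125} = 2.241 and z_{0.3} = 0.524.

Cohen's d = |M₁ − M₂| / SD_pooled = |60.6 − 54.4| / 12.2 = 6.2 / 12.2 = 0.508.
For two independent groups with equal n: n = 2·((z_{α/2} + z_β) / d)².
z_{α/2} + z_β = 2.241 + 0.524 = 2.765.
n = 2 × (2.765 / 0.508)² = 2 × 5.443² = 2 × 29.63 = 59.3.
Round up to the next whole participant.

n = 60 per group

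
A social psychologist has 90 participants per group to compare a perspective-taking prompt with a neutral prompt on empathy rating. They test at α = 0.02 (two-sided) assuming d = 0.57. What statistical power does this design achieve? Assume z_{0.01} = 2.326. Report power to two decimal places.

power ≈ 0.93

For two equal groups, power = Φ(d·√(n/2) − z_{α/2}).
d·√(n/2) = 0.57 × √(90/2) = 0.57 × 6.708 = 3.824.
z_β = 3.824 − 2.326 = 1.498.
Power = Φ(1.498) = 0.933.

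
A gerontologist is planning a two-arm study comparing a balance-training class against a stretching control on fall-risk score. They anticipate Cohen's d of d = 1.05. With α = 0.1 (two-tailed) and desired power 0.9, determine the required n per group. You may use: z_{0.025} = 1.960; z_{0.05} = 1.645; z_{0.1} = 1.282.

n = 16 per group

For two independent groups with equal n: n = 2·((z_{α/2} + z_β) / d)².
z_{α/2} + z_β = 1.645 + 1.282 = 2.927.
n = 2 × (2.927 / 1.05)² = 2 × 2.788² = 2 × 7.77 = 15.5.
Round up to the next whole participant.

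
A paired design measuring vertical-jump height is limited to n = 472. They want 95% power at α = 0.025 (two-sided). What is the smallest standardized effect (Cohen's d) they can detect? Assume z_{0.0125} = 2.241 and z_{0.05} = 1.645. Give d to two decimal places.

d_min ≈ 0.18

For a single sample (or paired design) of n = 472: d_min = (z_{α/2} + z_β)/√n.
z-sum = 2.241 + 1.645 = 3.886.
d_min = 3.886 / √472 = 3.886 / 21.726 = 0.179.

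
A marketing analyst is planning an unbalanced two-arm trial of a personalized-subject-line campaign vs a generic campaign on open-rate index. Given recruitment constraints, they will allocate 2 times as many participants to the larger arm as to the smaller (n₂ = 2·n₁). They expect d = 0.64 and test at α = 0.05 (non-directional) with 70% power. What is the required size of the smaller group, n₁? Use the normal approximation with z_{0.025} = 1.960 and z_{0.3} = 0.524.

With allocation ratio k = n₂/n₁ = 2, Var(x̄₁−x̄₂) = σ²(1/n₁ + 1/(k·n₁)) = σ²·(k+1)/(k·n₁).
So n₁ = (1 + 1/k)·((z_{α/2} + z_β)/d)² = 1.500 × (2.484/0.64)².
n₁ = 1.500 × 15.06 = 22.6.
Round up: n₁ = 23, giving n₂ = 2 × 23 = 46.

n₁ = 23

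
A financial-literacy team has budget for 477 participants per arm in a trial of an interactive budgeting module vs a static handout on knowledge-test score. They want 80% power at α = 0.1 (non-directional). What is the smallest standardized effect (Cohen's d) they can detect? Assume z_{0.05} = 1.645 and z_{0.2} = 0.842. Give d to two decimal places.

d_min ≈ 0.16

For two independent groups of n = 477 each: d_min = (z_{α/2} + z_β)·√(2/n).
z-sum = 1.645 + 0.842 = 2.487.
d_min = 2.487 × √(2/477) = 2.487 × 0.0648 = 0.161.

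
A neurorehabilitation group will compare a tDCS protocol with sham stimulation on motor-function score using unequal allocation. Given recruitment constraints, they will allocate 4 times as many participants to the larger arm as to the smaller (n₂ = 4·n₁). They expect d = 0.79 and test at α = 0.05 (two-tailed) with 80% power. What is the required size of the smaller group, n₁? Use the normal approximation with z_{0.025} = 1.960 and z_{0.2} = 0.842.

With allocation ratio k = n₂/n₁ = 4, Var(x̄₁−x̄₂) = σ²(1/n₁ + 1/(k·n₁)) = σ²·(k+1)/(k·n₁).
So n₁ = (1 + 1/k)·((z_{α/2} + z_β)/d)² = 1.250 × (2.802/0.79)².
n₁ = 1.250 × 12.58 = 15.7.
Round up: n₁ = 16, giving n₂ = 4 × 16 = 64.

n₁ = 16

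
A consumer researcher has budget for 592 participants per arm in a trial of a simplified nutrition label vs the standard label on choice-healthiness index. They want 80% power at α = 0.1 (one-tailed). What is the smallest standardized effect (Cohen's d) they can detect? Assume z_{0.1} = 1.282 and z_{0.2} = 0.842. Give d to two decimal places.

d_min ≈ 0.12

For two independent groups of n = 592 each: d_min = (z_{α} + z_β)·√(2/n).
z-sum = 1.282 + 0.842 = 2.124.
d_min = 2.124 × √(2/592) = 2.124 × 0.0581 = 0.123.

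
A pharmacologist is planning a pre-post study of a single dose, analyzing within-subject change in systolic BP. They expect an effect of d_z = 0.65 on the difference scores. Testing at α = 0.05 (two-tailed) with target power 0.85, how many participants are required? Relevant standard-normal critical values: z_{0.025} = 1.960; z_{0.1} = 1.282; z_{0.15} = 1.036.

n = 22 pairs

For a paired (one-sample on differences) test: n = ((z_{α/2} + z_β) / d)².
z_{α/2} + z_β = 1.960 + 1.036 = 2.996.
n = (2.996 / 0.65)² = 4.609² = 21.25.
Round up.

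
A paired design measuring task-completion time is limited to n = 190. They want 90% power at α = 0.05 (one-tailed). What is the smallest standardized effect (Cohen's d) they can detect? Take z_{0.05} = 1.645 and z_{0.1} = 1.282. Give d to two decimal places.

d_min ≈ 0.21

For a single sample (or paired design) of n = 190: d_min = (z_{α} + z_β)/√n.
z-sum = 1.645 + 1.282 = 2.927.
d_min = 2.927 / √190 = 2.927 / 13.784 = 0.212.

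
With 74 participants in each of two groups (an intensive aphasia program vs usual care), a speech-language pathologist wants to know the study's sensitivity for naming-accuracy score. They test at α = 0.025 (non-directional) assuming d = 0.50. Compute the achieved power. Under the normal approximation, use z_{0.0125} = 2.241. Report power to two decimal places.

For two equal groups, power = Φ(d·√(n/2) − z_{α/2}).
d·√(n/2) = 0.50 × √(74/2) = 0.50 × 6.083 = 3.041.
z_β = 3.041 − 2.241 = 0.800.
Power = Φ(0.800) = 0.788.

power ≈ 0.79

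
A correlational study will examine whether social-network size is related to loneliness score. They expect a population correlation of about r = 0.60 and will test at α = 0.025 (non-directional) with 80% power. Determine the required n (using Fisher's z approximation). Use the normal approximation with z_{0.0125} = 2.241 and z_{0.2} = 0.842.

n = 23

Fisher's z: C = ½·ln((1+r)/(1−r)) = ½·ln(4.0000) = 0.6931.
n = ((z_{α/2} + z_β)/C)² + 3.
(2.241 + 0.842) / 0.6931 = 3.083 / 0.6931 = 4.448.
n = 4.448² + 3 = 19.79 + 3 = 22.8.
Round up.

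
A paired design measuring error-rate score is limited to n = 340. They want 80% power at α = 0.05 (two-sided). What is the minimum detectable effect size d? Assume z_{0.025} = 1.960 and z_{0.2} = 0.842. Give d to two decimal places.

For a single sample (or paired design) of n = 340: d_min = (z_{α/2} + z_β)/√n.
z-sum = 1.960 + 0.842 = 2.802.
d_min = 2.802 / √340 = 2.802 / 18.439 = 0.152.

d_min ≈ 0.15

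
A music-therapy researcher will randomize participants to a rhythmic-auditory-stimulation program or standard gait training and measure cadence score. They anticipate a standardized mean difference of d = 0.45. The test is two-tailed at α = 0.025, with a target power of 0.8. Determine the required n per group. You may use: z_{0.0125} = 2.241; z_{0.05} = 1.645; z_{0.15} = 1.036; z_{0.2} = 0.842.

n = 94 per group

For two independent groups with equal n: n = 2·((z_{α/2} + z_β) / d)².
z_{α/2} + z_β = 2.241 + 0.842 = 3.083.
n = 2 × (3.083 / 0.45)² = 2 × 6.851² = 2 × 46.94 = 93.9.
Round up to the next whole participant.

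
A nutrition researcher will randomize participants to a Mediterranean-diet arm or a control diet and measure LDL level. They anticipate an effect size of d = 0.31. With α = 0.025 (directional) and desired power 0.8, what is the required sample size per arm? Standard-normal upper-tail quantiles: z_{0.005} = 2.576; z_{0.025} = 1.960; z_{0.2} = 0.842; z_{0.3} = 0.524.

For two independent groups with equal n: n = 2·((z_{α} + z_β) / d)².
z_{α} + z_β = 1.960 + 0.842 = 2.802.
n = 2 × (2.802 / 0.31)² = 2 × 9.039² = 2 × 81.70 = 163.4.
Round up to the next whole participant.

n = 164 per group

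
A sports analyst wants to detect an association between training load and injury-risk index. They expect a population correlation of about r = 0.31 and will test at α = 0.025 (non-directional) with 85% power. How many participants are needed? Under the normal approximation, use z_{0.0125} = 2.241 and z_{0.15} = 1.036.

Fisher's z: C = ½·ln((1+r)/(1−r)) = ½·ln(1.8986) = 0.3205.
n = ((z_{α/2} + z_β)/C)² + 3.
(2.241 + 1.036) / 0.3205 = 3.277 / 0.3205 = 10.225.
n = 10.225² + 3 = 104.54 + 3 = 107.5.
Round up.

n = 108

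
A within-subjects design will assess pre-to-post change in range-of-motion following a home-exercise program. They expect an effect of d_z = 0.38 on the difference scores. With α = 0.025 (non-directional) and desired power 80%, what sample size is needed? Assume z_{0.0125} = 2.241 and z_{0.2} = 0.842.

For a paired (one-sample on differences) test: n = ((z_{α/2} + z_β) / d)².
z_{α/2} + z_β = 2.241 + 0.842 = 3.083.
n = (3.083 / 0.38)² = 8.113² = 65.82.
Round up.

n = 66 pairs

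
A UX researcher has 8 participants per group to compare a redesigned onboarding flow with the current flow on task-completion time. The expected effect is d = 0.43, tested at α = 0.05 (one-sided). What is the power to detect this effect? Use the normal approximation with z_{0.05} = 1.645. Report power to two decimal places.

For two equal groups, power = Φ(d·√(n/2) − z_{α}).
d·√(n/2) = 0.43 × √(8/2) = 0.43 × 2.000 = 0.860.
z_β = 0.860 − 1.645 = -0.785.
Power = Φ(-0.785) = 0.216.

power ≈ 0.22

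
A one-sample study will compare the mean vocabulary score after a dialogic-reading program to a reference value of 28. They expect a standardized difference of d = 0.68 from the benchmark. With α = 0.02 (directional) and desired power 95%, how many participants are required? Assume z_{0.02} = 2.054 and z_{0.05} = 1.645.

n = 30

For a one-sample test: n = ((z_{α} + z_β) / d)².
z_{α} + z_β = 2.054 + 1.645 = 3.699.
n = (3.699 / 0.68)² = 5.440² = 29.59.
Round up.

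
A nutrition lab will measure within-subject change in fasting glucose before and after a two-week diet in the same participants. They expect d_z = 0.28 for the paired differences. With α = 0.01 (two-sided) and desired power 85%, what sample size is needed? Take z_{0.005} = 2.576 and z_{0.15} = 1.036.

n = 167 pairs

For a paired (one-sample on differences) test: n = ((z_{α/2} + z_β) / d)².
z_{α/2} + z_β = 2.576 + 1.036 = 3.612.
n = (3.612 / 0.28)² = 12.900² = 166.41.
Round up.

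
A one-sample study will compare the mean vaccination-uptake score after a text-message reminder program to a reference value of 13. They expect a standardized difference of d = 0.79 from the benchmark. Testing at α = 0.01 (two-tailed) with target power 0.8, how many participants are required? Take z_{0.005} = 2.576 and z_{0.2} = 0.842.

n = 19

For a one-sample test: n = ((z_{α/2} + z_β) / d)².
z_{α/2} + z_β = 2.576 + 0.842 = 3.418.
n = (3.418 / 0.79)² = 4.327² = 18.72.
Round up.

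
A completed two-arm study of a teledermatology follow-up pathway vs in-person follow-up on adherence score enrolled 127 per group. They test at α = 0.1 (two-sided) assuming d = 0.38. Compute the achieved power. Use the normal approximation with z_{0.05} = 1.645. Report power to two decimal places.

For two equal groups, power = Φ(d·√(n/2) − z_{α/2}).
d·√(n/2) = 0.38 × √(127/2) = 0.38 × 7.969 = 3.028.
z_β = 3.028 − 1.645 = 1.383.
Power = Φ(1.383) = 0.917.

power ≈ 0.92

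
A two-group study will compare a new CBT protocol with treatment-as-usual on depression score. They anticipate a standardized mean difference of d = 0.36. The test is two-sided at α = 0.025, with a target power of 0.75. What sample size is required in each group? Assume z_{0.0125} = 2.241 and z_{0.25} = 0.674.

For two independent groups with equal n: n = 2·((z_{α/2} + z_β) / d)².
z_{α/2} + z_β = 2.241 + 0.674 = 2.915.
n = 2 × (2.915 / 0.36)² = 2 × 8.097² = 2 × 65.57 = 131.1.
Round up to the next whole participant.

n = 132 per group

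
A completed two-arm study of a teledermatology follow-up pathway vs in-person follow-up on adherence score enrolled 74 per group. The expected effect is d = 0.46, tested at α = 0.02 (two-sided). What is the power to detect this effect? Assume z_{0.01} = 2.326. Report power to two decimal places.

For two equal groups, power = Φ(d·√(n/2) − z_{α/2}).
d·√(n/2) = 0.46 × √(74/2) = 0.46 × 6.083 = 2.798.
z_β = 2.798 − 2.326 = 0.472.
Power = Φ(0.472) = 0.682.

power ≈ 0.68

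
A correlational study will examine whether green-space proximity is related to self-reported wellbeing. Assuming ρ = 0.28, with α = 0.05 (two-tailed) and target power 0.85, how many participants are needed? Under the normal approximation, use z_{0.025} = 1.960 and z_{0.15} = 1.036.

n = 112

Fisher's z: C = ½·ln((1+r)/(1−r)) = ½·ln(1.7778) = 0.2877.
n = ((z_{α/2} + z_β)/C)² + 3.
(1.960 + 1.036) / 0.2877 = 2.996 / 0.2877 = 10.414.
n = 10.414² + 3 = 108.44 + 3 = 111.4.
Round up.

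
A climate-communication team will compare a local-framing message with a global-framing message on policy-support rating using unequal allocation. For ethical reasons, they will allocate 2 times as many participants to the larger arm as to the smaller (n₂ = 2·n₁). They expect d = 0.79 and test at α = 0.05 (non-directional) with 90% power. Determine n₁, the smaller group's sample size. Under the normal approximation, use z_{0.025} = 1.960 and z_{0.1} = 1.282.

n₁ = 26

With allocation ratio k = n₂/n₁ = 2, Var(x̄₁−x̄₂) = σ²(1/n₁ + 1/(k·n₁)) = σ²·(k+1)/(k·n₁).
So n₁ = (1 + 1/k)·((z_{α/2} + z_β)/d)² = 1.500 × (3.242/0.79)².
n₁ = 1.500 × 16.84 = 25.3.
Round up: n₁ = 26, giving n₂ = 2 × 26 = 52.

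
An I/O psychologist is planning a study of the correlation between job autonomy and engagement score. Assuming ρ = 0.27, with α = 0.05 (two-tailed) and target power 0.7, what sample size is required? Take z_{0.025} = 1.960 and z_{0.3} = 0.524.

Fisher's z: C = ½·ln((1+r)/(1−r)) = ½·ln(1.7397) = 0.2769.
n = ((z_{α/2} + z_β)/C)² + 3.
(1.960 + 0.524) / 0.2769 = 2.484 / 0.2769 = 8.971.
n = 8.971² + 3 = 80.47 + 3 = 83.5.
Round up.

n = 84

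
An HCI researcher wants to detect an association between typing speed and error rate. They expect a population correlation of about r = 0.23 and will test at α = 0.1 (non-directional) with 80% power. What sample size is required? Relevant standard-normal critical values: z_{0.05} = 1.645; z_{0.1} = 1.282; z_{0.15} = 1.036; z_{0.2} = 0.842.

n = 116

Fisher's z: C = ½·ln((1+r)/(1−r)) = ½·ln(1.5974) = 0.2342.
n = ((z_{α/2} + z_β)/C)² + 3.
(1.645 + 0.842) / 0.2342 = 2.487 / 0.2342 = 10.619.
n = 10.619² + 3 = 112.77 + 3 = 115.8.
Round up.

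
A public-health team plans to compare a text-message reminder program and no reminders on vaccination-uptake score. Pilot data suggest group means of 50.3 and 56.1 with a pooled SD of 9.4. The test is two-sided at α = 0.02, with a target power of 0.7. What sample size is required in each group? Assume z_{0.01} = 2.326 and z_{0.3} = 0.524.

n = 43 per group

Cohen's d = |M₁ − M₂| / SD_pooled = |50.3 − 56.1| / 9.4 = 5.8 / 9.4 = 0.617.
For two independent groups with equal n: n = 2·((z_{α/2} + z_β) / d)².
z_{α/2} + z_β = 2.326 + 0.524 = 2.850.
n = 2 × (2.850 / 0.617)² = 2 × 4.619² = 2 × 21.34 = 42.7.
Round up to the next whole participant.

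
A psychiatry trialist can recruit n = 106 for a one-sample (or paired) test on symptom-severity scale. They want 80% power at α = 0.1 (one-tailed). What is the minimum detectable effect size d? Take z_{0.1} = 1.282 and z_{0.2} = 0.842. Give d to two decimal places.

For a single sample (or paired design) of n = 106: d_min = (z_{α} + z_β)/√n.
z-sum = 1.282 + 0.842 = 2.124.
d_min = 2.124 / √106 = 2.124 / 10.296 = 0.206.

d_min ≈ 0.21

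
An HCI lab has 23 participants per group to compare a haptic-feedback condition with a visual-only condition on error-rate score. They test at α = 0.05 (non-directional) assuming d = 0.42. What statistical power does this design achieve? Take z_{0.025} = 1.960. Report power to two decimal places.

power ≈ 0.30

For two equal groups, power = Φ(d·√(n/2) − z_{α/2}).
d·√(n/2) = 0.42 × √(23/2) = 0.42 × 3.391 = 1.424.
z_β = 1.424 − 1.960 = -0.536.
Power = Φ(-0.536) = 0.296.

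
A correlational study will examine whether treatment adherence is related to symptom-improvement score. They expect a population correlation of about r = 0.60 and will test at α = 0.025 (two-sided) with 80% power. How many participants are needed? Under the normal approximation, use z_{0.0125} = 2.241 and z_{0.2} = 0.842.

Fisher's z: C = ½·ln((1+r)/(1−r)) = ½·ln(4.0000) = 0.6931.
n = ((z_{α/2} + z_β)/C)² + 3.
(2.241 + 0.842) / 0.6931 = 3.083 / 0.6931 = 4.448.
n = 4.448² + 3 = 19.79 + 3 = 22.8.
Round up.

n = 23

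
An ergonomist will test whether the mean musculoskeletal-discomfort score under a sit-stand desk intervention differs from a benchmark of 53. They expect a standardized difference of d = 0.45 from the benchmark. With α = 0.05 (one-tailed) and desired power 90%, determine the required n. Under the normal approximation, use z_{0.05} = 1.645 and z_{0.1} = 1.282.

For a one-sample test: n = ((z_{α} + z_β) / d)².
z_{α} + z_β = 1.645 + 1.282 = 2.927.
n = (2.927 / 0.45)² = 6.504² = 42.31.
Round up.

n = 43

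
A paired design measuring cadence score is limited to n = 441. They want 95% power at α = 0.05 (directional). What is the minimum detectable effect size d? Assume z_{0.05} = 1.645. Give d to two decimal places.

d_min ≈ 0.16

For a single sample (or paired design) of n = 441: d_min = (z_{α} + z_β)/√n.
z-sum = 1.645 + 1.645 = 3.290.
d_min = 3.290 / √441 = 3.290 / 21.000 = 0.157.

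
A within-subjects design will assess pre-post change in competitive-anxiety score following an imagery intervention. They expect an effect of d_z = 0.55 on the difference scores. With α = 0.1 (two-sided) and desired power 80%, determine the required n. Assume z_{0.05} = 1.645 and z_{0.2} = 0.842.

n = 21 pairs

For a paired (one-sample on differences) test: n = ((z_{α/2} + z_β) / d)².
z_{α/2} + z_β = 1.645 + 0.842 = 2.487.
n = (2.487 / 0.55)² = 4.522² = 20.45.
Round up.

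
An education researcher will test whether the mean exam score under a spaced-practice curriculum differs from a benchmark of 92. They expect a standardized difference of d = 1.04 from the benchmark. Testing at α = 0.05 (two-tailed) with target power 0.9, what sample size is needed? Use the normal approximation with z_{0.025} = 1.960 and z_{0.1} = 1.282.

n = 10

For a one-sample test: n = ((z_{α/2} + z_β) / d)².
z_{α/2} + z_β = 1.960 + 1.282 = 3.242.
n = (3.242 / 1.04)² = 3.117² = 9.72.
Round up.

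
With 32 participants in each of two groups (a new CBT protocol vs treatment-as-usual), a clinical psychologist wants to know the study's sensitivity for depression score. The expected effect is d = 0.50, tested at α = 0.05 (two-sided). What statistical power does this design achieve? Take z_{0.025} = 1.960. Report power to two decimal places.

power ≈ 0.52

For two equal groups, power = Φ(d·√(n/2) − z_{α/2}).
d·√(n/2) = 0.50 × √(32/2) = 0.50 × 4.000 = 2.000.
z_β = 2.000 − 1.960 = 0.040.
Power = Φ(0.040) = 0.516.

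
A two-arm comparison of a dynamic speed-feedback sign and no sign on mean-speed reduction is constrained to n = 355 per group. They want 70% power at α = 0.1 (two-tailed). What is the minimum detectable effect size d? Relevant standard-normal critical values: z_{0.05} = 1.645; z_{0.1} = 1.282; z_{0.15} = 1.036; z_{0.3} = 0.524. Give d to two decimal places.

For two independent groups of n = 355 each: d_min = (z_{α/2} + z_β)·√(2/n).
z-sum = 1.645 + 0.524 = 2.169.
d_min = 2.169 × √(2/355) = 2.169 × 0.0751 = 0.163.

d_min ≈ 0.16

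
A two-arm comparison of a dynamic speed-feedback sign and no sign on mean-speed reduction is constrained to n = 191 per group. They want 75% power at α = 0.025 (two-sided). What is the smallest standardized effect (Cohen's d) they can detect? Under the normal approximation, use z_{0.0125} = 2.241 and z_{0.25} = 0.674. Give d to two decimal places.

For two independent groups of n = 191 each: d_min = (z_{α/2} + z_β)·√(2/n).
z-sum = 2.241 + 0.674 = 2.915.
d_min = 2.915 × √(2/191) = 2.915 × 0.1023 = 0.298.

d_min ≈ 0.30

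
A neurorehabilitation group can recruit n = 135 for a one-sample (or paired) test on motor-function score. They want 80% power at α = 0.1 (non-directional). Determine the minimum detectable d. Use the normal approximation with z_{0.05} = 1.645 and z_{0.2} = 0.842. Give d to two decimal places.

For a single sample (or paired design) of n = 135: d_min = (z_{α/2} + z_β)/√n.
z-sum = 1.645 + 0.842 = 2.487.
d_min = 2.487 / √135 = 2.487 / 11.619 = 0.214.

d_min ≈ 0.21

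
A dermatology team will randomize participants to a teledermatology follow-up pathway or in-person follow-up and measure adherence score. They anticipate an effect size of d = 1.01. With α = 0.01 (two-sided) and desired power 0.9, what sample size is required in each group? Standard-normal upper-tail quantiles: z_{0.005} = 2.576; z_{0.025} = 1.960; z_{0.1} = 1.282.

For two independent groups with equal n: n = 2·((z_{α/2} + z_β) / d)².
z_{α/2} + z_β = 2.576 + 1.282 = 3.858.
n = 2 × (3.858 / 1.01)² = 2 × 3.820² = 2 × 14.59 = 29.2.
Round up to the next whole participant.

n = 30 per group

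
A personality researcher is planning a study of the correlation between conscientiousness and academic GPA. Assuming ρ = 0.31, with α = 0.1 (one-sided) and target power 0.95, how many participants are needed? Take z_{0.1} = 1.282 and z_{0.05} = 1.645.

n = 87

Fisher's z: C = ½·ln((1+r)/(1−r)) = ½·ln(1.8986) = 0.3205.
n = ((z_{α} + z_β)/C)² + 3.
(1.282 + 1.645) / 0.3205 = 2.927 / 0.3205 = 9.133.
n = 9.133² + 3 = 83.40 + 3 = 86.4.
Round up.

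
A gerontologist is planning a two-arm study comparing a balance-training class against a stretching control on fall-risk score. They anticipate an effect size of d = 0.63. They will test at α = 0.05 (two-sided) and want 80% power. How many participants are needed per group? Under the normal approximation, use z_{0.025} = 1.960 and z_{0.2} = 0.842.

n = 40 per group

For two independent groups with equal n: n = 2·((z_{α/2} + z_β) / d)².
z_{α/2} + z_β = 1.960 + 0.842 = 2.802.
n = 2 × (2.802 / 0.63)² = 2 × 4.448² = 2 × 19.78 = 39.6.
Round up to the next whole participant.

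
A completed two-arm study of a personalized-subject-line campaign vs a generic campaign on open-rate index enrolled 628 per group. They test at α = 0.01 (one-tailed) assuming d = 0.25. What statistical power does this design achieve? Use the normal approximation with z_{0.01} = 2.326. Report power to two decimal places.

power ≈ 0.98

For two equal groups, power = Φ(d·√(n/2) − z_{α}).
d·√(n/2) = 0.25 × √(628/2) = 0.25 × 17.720 = 4.430.
z_β = 4.430 − 2.326 = 2.104.
Power = Φ(2.104) = 0.982.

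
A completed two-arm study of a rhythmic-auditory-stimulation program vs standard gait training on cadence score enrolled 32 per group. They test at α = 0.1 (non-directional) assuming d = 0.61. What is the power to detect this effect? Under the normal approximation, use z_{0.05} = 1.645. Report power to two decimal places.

power ≈ 0.79

For two equal groups, power = Φ(d·√(n/2) − z_{α/2}).
d·√(n/2) = 0.61 × √(32/2) = 0.61 × 4.000 = 2.440.
z_β = 2.440 − 1.645 = 0.795.
Power = Φ(0.795) = 0.787.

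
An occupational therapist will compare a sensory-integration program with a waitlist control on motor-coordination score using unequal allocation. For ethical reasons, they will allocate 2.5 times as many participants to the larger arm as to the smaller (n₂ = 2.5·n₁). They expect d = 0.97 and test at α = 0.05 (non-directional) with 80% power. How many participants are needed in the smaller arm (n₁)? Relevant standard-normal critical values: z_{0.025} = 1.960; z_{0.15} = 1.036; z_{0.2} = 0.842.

With allocation ratio k = n₂/n₁ = 2.5, Var(x̄₁−x̄₂) = σ²(1/n₁ + 1/(k·n₁)) = σ²·(k+1)/(k·n₁).
So n₁ = (1 + 1/k)·((z_{α/2} + z_β)/d)² = 1.400 × (2.802/0.97)².
n₁ = 1.400 × 8.34 = 11.7.
Round up: n₁ = 12, giving n₂ = 2.5 × 12 = 30.

n₁ = 12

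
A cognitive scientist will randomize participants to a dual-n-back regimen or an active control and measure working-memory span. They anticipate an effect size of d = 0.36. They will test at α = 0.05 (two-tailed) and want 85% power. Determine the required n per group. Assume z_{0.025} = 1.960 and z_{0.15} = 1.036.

n = 139 per group

For two independent groups with equal n: n = 2·((z_{α/2} + z_β) / d)².
z_{α/2} + z_β = 1.960 + 1.036 = 2.996.
n = 2 × (2.996 / 0.36)² = 2 × 8.322² = 2 × 69.26 = 138.5.
Round up to the next whole participant.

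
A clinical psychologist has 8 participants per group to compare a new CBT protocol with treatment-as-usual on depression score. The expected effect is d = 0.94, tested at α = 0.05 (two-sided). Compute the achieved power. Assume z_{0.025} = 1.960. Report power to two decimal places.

power ≈ 0.47

For two equal groups, power = Φ(d·√(n/2) − z_{α/2}).
d·√(n/2) = 0.94 × √(8/2) = 0.94 × 2.000 = 1.880.
z_β = 1.880 − 1.960 = -0.080.
Power = Φ(-0.080) = 0.468.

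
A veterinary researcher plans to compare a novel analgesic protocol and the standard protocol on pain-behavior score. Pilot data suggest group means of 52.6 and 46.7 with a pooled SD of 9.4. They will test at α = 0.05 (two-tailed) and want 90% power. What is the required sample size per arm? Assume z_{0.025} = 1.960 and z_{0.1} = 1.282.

Cohen's d = |M₁ − M₂| / SD_pooled = |52.6 − 46.7| / 9.4 = 5.9 / 9.4 = 0.628.
For two independent groups with equal n: n = 2·((z_{α/2} + z_β) / d)².
z_{α/2} + z_β = 1.960 + 1.282 = 3.242.
n = 2 × (3.242 / 0.628)² = 2 × 5.162² = 2 × 26.65 = 53.3.
Round up to the next whole participant.

n = 54 per group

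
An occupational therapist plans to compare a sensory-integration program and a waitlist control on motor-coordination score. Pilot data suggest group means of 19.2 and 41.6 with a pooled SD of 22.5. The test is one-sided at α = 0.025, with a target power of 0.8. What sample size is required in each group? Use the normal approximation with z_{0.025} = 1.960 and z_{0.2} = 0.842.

Cohen's d = |M₁ − M₂| / SD_pooled = |19.2 − 41.6| / 22.5 = 22.4 / 22.5 = 0.996.
For two independent groups with equal n: n = 2·((z_{α} + z_β) / d)².
z_{α} + z_β = 1.960 + 0.842 = 2.802.
n = 2 × (2.802 / 0.996)² = 2 × 2.813² = 2 × 7.91 = 15.8.
Round up to the next whole participant.

n = 16 per group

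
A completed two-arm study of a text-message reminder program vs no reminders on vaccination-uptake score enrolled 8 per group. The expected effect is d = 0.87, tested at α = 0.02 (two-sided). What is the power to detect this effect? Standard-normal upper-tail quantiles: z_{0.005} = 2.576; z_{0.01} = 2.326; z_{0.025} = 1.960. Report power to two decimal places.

For two equal groups, power = Φ(d·√(n/2) − z_{α/2}).
d·√(n/2) = 0.87 × √(8/2) = 0.87 × 2.000 = 1.740.
z_β = 1.740 − 2.326 = -0.586.
Power = Φ(-0.586) = 0.279.

power ≈ 0.28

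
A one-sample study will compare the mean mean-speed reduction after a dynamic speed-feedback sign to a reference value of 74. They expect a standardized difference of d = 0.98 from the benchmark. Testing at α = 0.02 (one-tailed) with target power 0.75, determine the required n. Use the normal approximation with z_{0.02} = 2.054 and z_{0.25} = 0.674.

n = 8

For a one-sample test: n = ((z_{α} + z_β) / d)².
z_{α} + z_β = 2.054 + 0.674 = 2.728.
n = (2.728 / 0.98)² = 2.784² = 7.75.
Round up.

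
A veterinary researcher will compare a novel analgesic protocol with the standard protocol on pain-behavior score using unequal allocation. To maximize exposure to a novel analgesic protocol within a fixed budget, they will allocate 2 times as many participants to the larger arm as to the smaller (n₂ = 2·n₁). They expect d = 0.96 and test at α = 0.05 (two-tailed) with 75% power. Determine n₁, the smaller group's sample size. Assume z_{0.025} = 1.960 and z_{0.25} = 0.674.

With allocation ratio k = n₂/n₁ = 2, Var(x̄₁−x̄₂) = σ²(1/n₁ + 1/(k·n₁)) = σ²·(k+1)/(k·n₁).
So n₁ = (1 + 1/k)·((z_{α/2} + z_β)/d)² = 1.500 × (2.634/0.96)².
n₁ = 1.500 × 7.53 = 11.3.
Round up: n₁ = 12, giving n₂ = 2 × 12 = 24.

n₁ = 12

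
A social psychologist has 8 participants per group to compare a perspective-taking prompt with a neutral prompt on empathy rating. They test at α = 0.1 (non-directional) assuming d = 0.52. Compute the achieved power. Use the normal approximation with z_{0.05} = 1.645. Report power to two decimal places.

For two equal groups, power = Φ(d·√(n/2) − z_{α/2}).
d·√(n/2) = 0.52 × √(8/2) = 0.52 × 2.000 = 1.040.
z_β = 1.040 − 1.645 = -0.605.
Power = Φ(-0.605) = 0.273.

power ≈ 0.27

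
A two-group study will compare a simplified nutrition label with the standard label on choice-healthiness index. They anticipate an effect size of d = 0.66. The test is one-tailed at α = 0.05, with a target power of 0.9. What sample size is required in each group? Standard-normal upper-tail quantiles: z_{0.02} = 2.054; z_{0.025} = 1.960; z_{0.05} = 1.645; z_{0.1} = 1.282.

n = 40 per group

For two independent groups with equal n: n = 2·((z_{α} + z_β) / d)².
z_{α} + z_β = 1.645 + 1.282 = 2.927.
n = 2 × (2.927 / 0.66)² = 2 × 4.435² = 2 × 19.67 = 39.3.
Round up to the next whole participant.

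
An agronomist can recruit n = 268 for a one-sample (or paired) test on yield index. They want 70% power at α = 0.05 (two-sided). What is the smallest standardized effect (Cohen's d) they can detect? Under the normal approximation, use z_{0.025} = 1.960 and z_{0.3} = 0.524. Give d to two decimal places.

d_min ≈ 0.15

For a single sample (or paired design) of n = 268: d_min = (z_{α/2} + z_β)/√n.
z-sum = 1.960 + 0.524 = 2.484.
d_min = 2.484 / √268 = 2.484 / 16.371 = 0.152.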